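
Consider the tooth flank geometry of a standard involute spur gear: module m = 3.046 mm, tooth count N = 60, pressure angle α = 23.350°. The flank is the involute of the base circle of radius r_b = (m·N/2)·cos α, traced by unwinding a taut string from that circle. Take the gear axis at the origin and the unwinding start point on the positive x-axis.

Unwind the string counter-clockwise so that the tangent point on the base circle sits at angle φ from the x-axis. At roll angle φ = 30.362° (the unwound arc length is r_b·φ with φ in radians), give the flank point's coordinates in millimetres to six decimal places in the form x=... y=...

x=94.861415 y=4.045747

pitch radius r_p = m·N/2 = 3.046·60/2 = 91.380000
base radius r_b = r_p·cos α = 91.380000·cos 23.350° = 83.896056
roll angle φ = 30.362° = 0.52991687 rad
x = r_b·(cos φ + φ·sin φ) = 83.896056·(0.86284909 + 0.52991687·0.50546161) = 94.861415
y = r_b·(sin φ − φ·cos φ) = 83.896056·(0.50546161 − 0.52991687·0.86284909) = 4.045747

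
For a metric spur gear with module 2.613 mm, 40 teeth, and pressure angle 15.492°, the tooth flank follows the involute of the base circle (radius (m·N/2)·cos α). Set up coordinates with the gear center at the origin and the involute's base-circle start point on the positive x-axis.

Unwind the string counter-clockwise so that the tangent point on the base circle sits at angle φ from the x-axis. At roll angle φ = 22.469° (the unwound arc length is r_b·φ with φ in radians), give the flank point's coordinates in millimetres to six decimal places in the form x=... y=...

x=54.086137 y=0.996931

pitch radius r_p = m·N/2 = 2.613·40/2 = 52.260000
base radius r_b = r_p·cos α = 52.260000·cos 15.492° = 50.361277
roll angle φ = 22.469° = 0.39215803 rad
x = r_b·(cos φ + φ·sin φ) = 50.361277·(0.92408645 + 0.39215803·0.38218351) = 54.086137
y = r_b·(sin φ − φ·cos φ) = 50.361277·(0.38218351 − 0.39215803·0.92408645) = 0.996931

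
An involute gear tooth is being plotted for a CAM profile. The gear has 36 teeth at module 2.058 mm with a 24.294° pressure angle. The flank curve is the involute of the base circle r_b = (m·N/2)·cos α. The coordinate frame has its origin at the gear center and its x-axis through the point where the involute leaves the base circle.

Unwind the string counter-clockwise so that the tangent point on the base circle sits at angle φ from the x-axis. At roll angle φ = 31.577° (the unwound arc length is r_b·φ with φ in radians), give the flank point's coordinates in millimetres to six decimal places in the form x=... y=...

x=38.508395 y=1.827358

pitch radius r_p = m·N/2 = 2.058·36/2 = 37.044000
base radius r_b = r_p·cos α = 37.044000·cos 24.294° = 33.763619
roll angle φ = 31.577° = 0.55112262 rad
x = r_b·(cos φ + φ·sin φ) = 33.763619·(0.85193721 + 0.55112262·0.52364396) = 38.508395
y = r_b·(sin φ − φ·cos φ) = 33.763619·(0.52364396 − 0.55112262·0.85193721) = 1.827358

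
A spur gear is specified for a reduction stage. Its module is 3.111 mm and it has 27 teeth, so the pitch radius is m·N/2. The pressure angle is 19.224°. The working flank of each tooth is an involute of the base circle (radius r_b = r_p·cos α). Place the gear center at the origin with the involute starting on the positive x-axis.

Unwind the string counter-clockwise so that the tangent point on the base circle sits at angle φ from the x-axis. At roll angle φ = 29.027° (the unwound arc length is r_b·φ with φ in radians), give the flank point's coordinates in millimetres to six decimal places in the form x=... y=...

x=44.423825 y=1.675116

pitch radius r_p = m·N/2 = 3.111·27/2 = 41.998500
base radius r_b = r_p·cos α = 41.998500·cos 19.224° = 39.656602
roll angle φ = 29.027° = 0.50661672 rad
x = r_b·(cos φ + φ·sin φ) = 39.656602·(0.87439115 + 0.50661672·0.48522172) = 44.423825
y = r_b·(sin φ − φ·cos φ) = 39.656602·(0.48522172 − 0.50661672·0.87439115) = 1.675116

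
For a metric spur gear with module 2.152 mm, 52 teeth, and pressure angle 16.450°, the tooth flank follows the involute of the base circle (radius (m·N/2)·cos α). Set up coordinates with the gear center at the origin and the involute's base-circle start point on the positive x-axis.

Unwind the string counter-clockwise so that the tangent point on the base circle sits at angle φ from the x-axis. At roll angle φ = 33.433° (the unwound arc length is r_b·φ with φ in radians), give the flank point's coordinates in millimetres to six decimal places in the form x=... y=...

pitch radius r_p = m·N/2 = 2.152·52/2 = 55.952000
base radius r_b = r_p·cos α = 55.952000·cos 16.450° = 53.661729
roll angle φ = 33.433° = 0.58351593 rad
x = r_b·(cos φ + φ·sin φ) = 53.661729·(0.83453067 + 0.58351593·0.55096149) = 62.034326
y = r_b·(sin φ − φ·cos φ) = 53.661729·(0.55096149 − 0.58351593·0.83453067) = 3.434326

x=62.034326 y=3.434326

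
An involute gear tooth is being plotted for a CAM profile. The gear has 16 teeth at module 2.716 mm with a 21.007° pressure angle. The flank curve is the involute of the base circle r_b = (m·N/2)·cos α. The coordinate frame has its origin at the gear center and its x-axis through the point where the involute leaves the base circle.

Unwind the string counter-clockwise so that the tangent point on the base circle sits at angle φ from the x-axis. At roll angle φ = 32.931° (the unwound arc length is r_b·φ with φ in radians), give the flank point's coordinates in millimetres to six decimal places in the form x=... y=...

x=23.362548 y=1.241829

pitch radius r_p = m·N/2 = 2.716·16/2 = 21.728000
base radius r_b = r_p·cos α = 21.728000·cos 21.007° = 20.283884
roll angle φ = 32.931° = 0.57475438 rad
x = r_b·(cos φ + φ·sin φ) = 20.283884·(0.83932586 + 0.57475438·0.54362865) = 23.362548
y = r_b·(sin φ − φ·cos φ) = 20.283884·(0.54362865 − 0.57475438·0.83932586) = 1.241829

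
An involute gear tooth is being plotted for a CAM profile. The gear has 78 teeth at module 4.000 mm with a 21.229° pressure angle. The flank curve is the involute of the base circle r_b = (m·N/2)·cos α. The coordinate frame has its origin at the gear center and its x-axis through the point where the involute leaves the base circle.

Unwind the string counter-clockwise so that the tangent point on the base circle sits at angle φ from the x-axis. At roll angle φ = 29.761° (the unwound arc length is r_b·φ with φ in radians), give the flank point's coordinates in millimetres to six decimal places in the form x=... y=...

x=163.727165 y=6.611446

pitch radius r_p = m·N/2 = 4.000·78/2 = 156.000000
base radius r_b = r_p·cos α = 156.000000·cos 21.229° = 145.413941
roll angle φ = 29.761° = 0.51942744 rad
x = r_b·(cos φ + φ·sin φ) = 145.413941·(0.86810353 + 0.51942744·0.49638318) = 163.727165
y = r_b·(sin φ − φ·cos φ) = 145.413941·(0.49638318 − 0.51942744·0.86810353) = 6.611446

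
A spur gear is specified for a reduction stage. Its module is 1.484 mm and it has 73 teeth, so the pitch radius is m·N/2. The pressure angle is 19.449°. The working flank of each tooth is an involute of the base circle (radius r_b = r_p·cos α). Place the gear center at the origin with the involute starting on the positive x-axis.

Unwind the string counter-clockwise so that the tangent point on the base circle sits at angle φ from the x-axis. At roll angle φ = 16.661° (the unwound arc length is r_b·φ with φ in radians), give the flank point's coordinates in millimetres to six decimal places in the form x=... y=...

x=53.189177 y=0.415095

pitch radius r_p = m·N/2 = 1.484·73/2 = 54.166000
base radius r_b = r_p·cos α = 54.166000·cos 19.449° = 51.075193
roll angle φ = 16.661° = 0.29078931 rad
x = r_b·(cos φ + φ·sin φ) = 51.075193·(0.95801787 + 0.29078931·0.28670848) = 53.189177
y = r_b·(sin φ − φ·cos φ) = 51.075193·(0.28670848 − 0.29078931·0.95801787) = 0.415095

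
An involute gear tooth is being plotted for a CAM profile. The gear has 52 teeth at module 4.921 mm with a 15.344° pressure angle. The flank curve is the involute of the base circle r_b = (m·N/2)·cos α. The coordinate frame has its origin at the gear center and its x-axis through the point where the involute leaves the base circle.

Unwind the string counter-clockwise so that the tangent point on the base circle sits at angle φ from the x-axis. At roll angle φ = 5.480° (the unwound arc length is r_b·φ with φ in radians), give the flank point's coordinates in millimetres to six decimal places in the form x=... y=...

x=123.948361 y=0.035952

pitch radius r_p = m·N/2 = 4.921·52/2 = 127.946000
base radius r_b = r_p·cos α = 127.946000·cos 15.344° = 123.385300
roll angle φ = 5.480° = 0.09564404 rad
x = r_b·(cos φ + φ·sin φ) = 123.385300·(0.99542959 + 0.09564404·0.09549829) = 123.948361
y = r_b·(sin φ − φ·cos φ) = 123.385300·(0.09549829 − 0.09564404·0.99542959) = 0.035952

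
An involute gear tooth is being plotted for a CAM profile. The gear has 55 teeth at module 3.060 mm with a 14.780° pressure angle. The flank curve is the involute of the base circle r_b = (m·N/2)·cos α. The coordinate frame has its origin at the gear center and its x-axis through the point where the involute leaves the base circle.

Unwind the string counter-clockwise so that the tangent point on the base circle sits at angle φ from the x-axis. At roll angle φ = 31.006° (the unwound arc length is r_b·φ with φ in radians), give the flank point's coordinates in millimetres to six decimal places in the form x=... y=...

pitch radius r_p = m·N/2 = 3.060·55/2 = 84.150000
base radius r_b = r_p·cos α = 84.150000·cos 14.780° = 81.365687
roll angle φ = 31.006° = 0.54115679 rad
x = r_b·(cos φ + φ·sin φ) = 81.365687·(0.85711336 + 0.54115679·0.51512783) = 92.421517
y = r_b·(sin φ − φ·cos φ) = 81.365687·(0.51512783 − 0.54115679·0.85711336) = 4.173663

x=92.421517 y=4.173663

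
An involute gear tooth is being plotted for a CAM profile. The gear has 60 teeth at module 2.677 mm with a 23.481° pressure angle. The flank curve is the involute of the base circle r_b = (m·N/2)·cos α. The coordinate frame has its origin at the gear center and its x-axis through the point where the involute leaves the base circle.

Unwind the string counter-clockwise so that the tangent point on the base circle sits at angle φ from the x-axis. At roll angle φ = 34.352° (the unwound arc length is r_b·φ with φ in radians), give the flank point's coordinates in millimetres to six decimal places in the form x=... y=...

x=85.732612 y=5.103927

pitch radius r_p = m·N/2 = 2.677·60/2 = 80.310000
base radius r_b = r_p·cos α = 80.310000·cos 23.481° = 73.659710
roll angle φ = 34.352° = 0.59955550 rad
x = r_b·(cos φ + φ·sin φ) = 73.659710·(0.82558651 + 0.59955550·0.56427556) = 85.732612
y = r_b·(sin φ − φ·cos φ) = 73.659710·(0.56427556 − 0.59955550·0.82558651) = 5.103927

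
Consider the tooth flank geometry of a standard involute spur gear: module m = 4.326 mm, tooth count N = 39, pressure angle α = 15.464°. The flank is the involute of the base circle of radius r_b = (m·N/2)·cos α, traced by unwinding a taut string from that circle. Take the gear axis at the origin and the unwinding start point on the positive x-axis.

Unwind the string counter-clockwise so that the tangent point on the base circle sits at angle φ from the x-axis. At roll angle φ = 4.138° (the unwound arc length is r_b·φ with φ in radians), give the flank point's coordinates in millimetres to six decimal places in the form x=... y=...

x=81.514884 y=0.010204

pitch radius r_p = m·N/2 = 4.326·39/2 = 84.357000
base radius r_b = r_p·cos α = 84.357000·cos 15.464° = 81.303123
roll angle φ = 4.138° = 0.07222172 rad
x = r_b·(cos φ + φ·sin φ) = 81.303123·(0.99739314 + 0.07222172·0.07215896) = 81.514884
y = r_b·(sin φ − φ·cos φ) = 81.303123·(0.07215896 − 0.07222172·0.99739314) = 0.010204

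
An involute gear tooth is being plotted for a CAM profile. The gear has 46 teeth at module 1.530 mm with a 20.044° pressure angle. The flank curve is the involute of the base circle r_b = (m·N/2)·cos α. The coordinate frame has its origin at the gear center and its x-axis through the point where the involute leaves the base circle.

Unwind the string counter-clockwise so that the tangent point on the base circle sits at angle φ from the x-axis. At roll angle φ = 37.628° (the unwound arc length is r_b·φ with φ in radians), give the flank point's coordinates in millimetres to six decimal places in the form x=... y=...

x=39.437100 y=2.988683

pitch radius r_p = m·N/2 = 1.530·46/2 = 35.190000
base radius r_b = r_p·cos α = 35.190000·cos 20.044° = 33.058531
roll angle φ = 37.628° = 0.65673249 rad
x = r_b·(cos φ + φ·sin φ) = 33.058531·(0.79199138 + 0.65673249·0.61053228) = 39.437100
y = r_b·(sin φ − φ·cos φ) = 33.058531·(0.61053228 − 0.65673249·0.79199138) = 2.988683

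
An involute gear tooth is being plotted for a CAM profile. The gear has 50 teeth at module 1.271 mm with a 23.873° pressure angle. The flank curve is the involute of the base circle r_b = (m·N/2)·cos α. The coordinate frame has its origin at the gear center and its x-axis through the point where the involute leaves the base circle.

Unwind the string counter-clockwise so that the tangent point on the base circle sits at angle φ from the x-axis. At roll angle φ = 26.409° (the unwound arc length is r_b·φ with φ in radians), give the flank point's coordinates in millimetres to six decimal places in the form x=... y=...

x=31.981011 y=0.928442

pitch radius r_p = m·N/2 = 1.271·50/2 = 31.775000
base radius r_b = r_p·cos α = 31.775000·cos 23.873° = 29.056483
roll angle φ = 26.409° = 0.46092400 rad
x = r_b·(cos φ + φ·sin φ) = 29.056483·(0.89564191 + 0.46092400·0.44477587) = 31.981011
y = r_b·(sin φ − φ·cos φ) = 29.056483·(0.44477587 − 0.46092400·0.89564191) = 0.928442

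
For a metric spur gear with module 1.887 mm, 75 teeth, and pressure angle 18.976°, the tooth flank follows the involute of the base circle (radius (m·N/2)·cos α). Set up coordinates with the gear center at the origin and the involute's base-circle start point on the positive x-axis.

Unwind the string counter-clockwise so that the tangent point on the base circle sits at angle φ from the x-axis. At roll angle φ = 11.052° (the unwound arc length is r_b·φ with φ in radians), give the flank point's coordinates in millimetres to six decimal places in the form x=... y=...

pitch radius r_p = m·N/2 = 1.887·75/2 = 70.762500
base radius r_b = r_p·cos α = 70.762500·cos 18.976° = 66.916902
roll angle φ = 11.052° = 0.19289379 rad
x = r_b·(cos φ + φ·sin φ) = 66.916902·(0.98145361 + 0.19289379·0.19169981) = 68.150269
y = r_b·(sin φ − φ·cos φ) = 66.916902·(0.19169981 − 0.19289379·0.98145361) = 0.159497

x=68.150269 y=0.159497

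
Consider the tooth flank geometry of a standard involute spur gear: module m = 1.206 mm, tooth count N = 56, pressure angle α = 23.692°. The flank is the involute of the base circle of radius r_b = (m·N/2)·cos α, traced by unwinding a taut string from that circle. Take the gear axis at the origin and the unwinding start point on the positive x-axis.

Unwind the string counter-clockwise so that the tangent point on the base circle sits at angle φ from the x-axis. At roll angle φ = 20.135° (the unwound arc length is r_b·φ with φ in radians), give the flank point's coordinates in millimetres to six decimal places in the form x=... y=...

x=32.772835 y=0.441835

pitch radius r_p = m·N/2 = 1.206·56/2 = 33.768000
base radius r_b = r_p·cos α = 33.768000·cos 23.692° = 30.921989
roll angle φ = 20.135° = 0.35142204 rad
x = r_b·(cos φ + φ·sin φ) = 30.921989·(0.93888415 + 0.35142204·0.34423329) = 32.772835
y = r_b·(sin φ − φ·cos φ) = 30.921989·(0.34423329 − 0.35142204·0.93888415) = 0.441835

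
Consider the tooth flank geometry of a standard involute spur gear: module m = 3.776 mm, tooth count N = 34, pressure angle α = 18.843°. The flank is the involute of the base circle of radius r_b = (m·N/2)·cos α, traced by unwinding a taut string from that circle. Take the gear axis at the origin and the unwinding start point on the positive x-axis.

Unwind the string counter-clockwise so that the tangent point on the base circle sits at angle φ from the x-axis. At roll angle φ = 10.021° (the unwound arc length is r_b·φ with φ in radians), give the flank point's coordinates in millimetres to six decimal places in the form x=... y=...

x=61.673866 y=0.108012

pitch radius r_p = m·N/2 = 3.776·34/2 = 64.192000
base radius r_b = r_p·cos α = 64.192000·cos 18.843° = 60.751767
roll angle φ = 10.021° = 0.17489944 rad
x = r_b·(cos φ + φ·sin φ) = 60.751767·(0.98474404 + 0.17489944·0.17400912) = 61.673866
y = r_b·(sin φ − φ·cos φ) = 60.751767·(0.17400912 − 0.17489944·0.98474404) = 0.108012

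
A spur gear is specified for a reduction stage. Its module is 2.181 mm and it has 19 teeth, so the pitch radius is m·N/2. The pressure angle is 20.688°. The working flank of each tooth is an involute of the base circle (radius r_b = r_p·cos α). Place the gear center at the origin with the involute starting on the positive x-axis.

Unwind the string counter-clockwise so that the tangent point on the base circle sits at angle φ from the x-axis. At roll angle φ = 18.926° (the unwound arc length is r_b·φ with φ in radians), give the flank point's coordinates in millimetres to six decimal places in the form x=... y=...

x=20.412279 y=0.230342

pitch radius r_p = m·N/2 = 2.181·19/2 = 20.719500
base radius r_b = r_p·cos α = 20.719500·cos 20.688° = 19.383466
roll angle φ = 18.926° = 0.33032101 rad
x = r_b·(cos φ + φ·sin φ) = 19.383466·(0.94593827 + 0.33032101·0.32434670) = 20.412279
y = r_b·(sin φ − φ·cos φ) = 19.383466·(0.32434670 − 0.33032101·0.94593827) = 0.230342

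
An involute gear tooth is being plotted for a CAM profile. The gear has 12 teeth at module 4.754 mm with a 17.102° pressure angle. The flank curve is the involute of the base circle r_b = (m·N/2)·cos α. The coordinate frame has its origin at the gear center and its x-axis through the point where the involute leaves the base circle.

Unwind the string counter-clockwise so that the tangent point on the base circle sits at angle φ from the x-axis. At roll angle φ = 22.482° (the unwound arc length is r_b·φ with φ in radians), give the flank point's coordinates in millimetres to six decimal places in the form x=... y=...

x=29.281418 y=0.540610

pitch radius r_p = m·N/2 = 4.754·12/2 = 28.524000
base radius r_b = r_p·cos α = 28.524000·cos 17.102° = 27.262747
roll angle φ = 22.482° = 0.39238492 rad
x = r_b·(cos φ + φ·sin φ) = 27.262747·(0.92399971 + 0.39238492·0.38239317) = 29.281418
y = r_b·(sin φ − φ·cos φ) = 27.262747·(0.38239317 − 0.39238492·0.92399971) = 0.540610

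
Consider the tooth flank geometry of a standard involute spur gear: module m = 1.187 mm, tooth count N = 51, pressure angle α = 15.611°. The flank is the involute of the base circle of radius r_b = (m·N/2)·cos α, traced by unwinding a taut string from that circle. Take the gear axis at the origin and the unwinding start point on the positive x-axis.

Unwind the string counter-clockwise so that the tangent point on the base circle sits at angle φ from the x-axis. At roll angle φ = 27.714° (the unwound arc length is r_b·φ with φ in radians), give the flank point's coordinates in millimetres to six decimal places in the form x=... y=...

pitch radius r_p = m·N/2 = 1.187·51/2 = 30.268500
base radius r_b = r_p·cos α = 30.268500·cos 15.611° = 29.151923
roll angle φ = 27.714° = 0.48370055 rad
x = r_b·(cos φ + φ·sin φ) = 29.151923·(0.88528002 + 0.48370055·0.46505837) = 32.365310
y = r_b·(sin φ − φ·cos φ) = 29.151923·(0.46505837 − 0.48370055·0.88528002) = 1.074188

x=32.365310 y=1.074188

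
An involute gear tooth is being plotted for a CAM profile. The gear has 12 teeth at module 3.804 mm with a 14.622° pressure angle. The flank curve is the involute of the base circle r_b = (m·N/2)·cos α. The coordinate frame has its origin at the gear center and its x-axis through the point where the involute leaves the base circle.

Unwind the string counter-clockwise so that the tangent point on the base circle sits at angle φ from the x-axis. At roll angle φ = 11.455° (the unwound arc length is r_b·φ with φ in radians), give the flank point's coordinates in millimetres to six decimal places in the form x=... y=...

pitch radius r_p = m·N/2 = 3.804·12/2 = 22.824000
base radius r_b = r_p·cos α = 22.824000·cos 14.622° = 22.084783
roll angle φ = 11.455° = 0.19992747 rad
x = r_b·(cos φ + φ·sin φ) = 22.084783·(0.98008099 + 0.19992747·0.19859824) = 22.521758
y = r_b·(sin φ − φ·cos φ) = 22.084783·(0.19859824 − 0.19992747·0.98008099) = 0.058594

x=22.521758 y=0.058594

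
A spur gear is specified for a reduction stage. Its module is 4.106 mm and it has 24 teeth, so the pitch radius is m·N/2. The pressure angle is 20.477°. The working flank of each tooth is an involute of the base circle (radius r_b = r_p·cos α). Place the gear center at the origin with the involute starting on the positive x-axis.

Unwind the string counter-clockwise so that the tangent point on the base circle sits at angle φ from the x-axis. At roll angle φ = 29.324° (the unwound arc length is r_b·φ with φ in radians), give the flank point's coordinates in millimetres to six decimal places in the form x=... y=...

x=51.813864 y=2.009161

pitch radius r_p = m·N/2 = 4.106·24/2 = 49.272000
base radius r_b = r_p·cos α = 49.272000·cos 20.477° = 46.158635
roll angle φ = 29.324° = 0.51180035 rad
x = r_b·(cos φ + φ·sin φ) = 46.158635·(0.87186420 + 0.51180035·0.48974770) = 51.813864
y = r_b·(sin φ − φ·cos φ) = 46.158635·(0.48974770 − 0.51180035·0.87186420) = 2.009161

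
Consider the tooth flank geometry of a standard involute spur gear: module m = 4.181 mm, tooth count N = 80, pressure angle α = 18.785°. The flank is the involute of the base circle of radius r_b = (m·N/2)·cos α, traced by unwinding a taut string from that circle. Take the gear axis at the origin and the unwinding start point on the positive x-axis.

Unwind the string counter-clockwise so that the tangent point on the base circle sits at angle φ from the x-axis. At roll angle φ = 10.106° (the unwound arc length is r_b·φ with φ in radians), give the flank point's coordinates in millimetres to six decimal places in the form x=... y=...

x=160.775529 y=0.288712

pitch radius r_p = m·N/2 = 4.181·80/2 = 167.240000
base radius r_b = r_p·cos α = 167.240000·cos 18.785° = 158.331727
roll angle φ = 10.106° = 0.17638297 rad
x = r_b·(cos φ + φ·sin φ) = 158.331727·(0.98448481 + 0.17638297·0.17546982) = 160.775529
y = r_b·(sin φ − φ·cos φ) = 158.331727·(0.17546982 − 0.17638297·0.98448481) = 0.288712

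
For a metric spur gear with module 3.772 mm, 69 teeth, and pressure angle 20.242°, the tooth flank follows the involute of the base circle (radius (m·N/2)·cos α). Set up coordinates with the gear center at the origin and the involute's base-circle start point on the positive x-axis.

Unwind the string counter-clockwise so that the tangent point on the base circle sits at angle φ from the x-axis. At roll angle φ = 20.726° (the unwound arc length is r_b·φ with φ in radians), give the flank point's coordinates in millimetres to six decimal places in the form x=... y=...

pitch radius r_p = m·N/2 = 3.772·69/2 = 130.134000
base radius r_b = r_p·cos α = 130.134000·cos 20.242° = 122.096879
roll angle φ = 20.726° = 0.36173694 rad
x = r_b·(cos φ + φ·sin φ) = 122.096879·(0.93528353 + 0.36173694·0.35389930) = 129.825854
y = r_b·(sin φ − φ·cos φ) = 122.096879·(0.35389930 − 0.36173694·0.93528353) = 1.901377

x=129.825854 y=1.901377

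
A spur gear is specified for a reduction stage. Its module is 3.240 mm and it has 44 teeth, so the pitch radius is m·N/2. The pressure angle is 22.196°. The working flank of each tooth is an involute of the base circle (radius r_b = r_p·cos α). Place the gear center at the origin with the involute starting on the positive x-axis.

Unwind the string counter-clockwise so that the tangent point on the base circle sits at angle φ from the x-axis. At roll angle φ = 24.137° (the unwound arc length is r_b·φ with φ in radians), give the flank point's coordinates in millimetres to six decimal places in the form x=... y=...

pitch radius r_p = m·N/2 = 3.240·44/2 = 71.280000
base radius r_b = r_p·cos α = 71.280000·cos 22.196° = 65.997935
roll angle φ = 24.137° = 0.42127012 rad
x = r_b·(cos φ + φ·sin φ) = 65.997935·(0.91257030 + 0.42127012·0.40891986) = 71.596937
y = r_b·(sin φ − φ·cos φ) = 65.997935·(0.40891986 − 0.42127012·0.91257030) = 1.615712

x=71.596937 y=1.615712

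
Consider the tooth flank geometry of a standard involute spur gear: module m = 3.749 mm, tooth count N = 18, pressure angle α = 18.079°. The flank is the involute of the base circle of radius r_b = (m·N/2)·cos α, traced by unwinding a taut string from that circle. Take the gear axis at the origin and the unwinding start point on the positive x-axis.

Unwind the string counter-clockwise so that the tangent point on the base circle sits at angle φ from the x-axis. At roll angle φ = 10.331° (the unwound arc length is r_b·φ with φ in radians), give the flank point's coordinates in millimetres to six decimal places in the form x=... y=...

x=32.592370 y=0.062473

pitch radius r_p = m·N/2 = 3.749·18/2 = 33.741000
base radius r_b = r_p·cos α = 33.741000·cos 18.079° = 32.075191
roll angle φ = 10.331° = 0.18030997 rad
x = r_b·(cos φ + φ·sin φ) = 32.075191·(0.98378815 + 0.18030997·0.17933452) = 32.592370
y = r_b·(sin φ − φ·cos φ) = 32.075191·(0.17933452 − 0.18030997·0.98378815) = 0.062473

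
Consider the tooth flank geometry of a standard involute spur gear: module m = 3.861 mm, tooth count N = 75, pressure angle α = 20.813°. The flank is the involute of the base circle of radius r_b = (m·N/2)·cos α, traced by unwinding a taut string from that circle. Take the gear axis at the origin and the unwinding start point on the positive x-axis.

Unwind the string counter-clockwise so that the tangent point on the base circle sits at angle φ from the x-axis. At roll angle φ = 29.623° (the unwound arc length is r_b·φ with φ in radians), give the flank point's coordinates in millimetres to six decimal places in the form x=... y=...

pitch radius r_p = m·N/2 = 3.861·75/2 = 144.787500
base radius r_b = r_p·cos α = 144.787500·cos 20.813° = 135.339403
roll angle φ = 29.623° = 0.51701888 rad
x = r_b·(cos φ + φ·sin φ) = 135.339403·(0.86929658 + 0.51701888·0.49429086) = 152.237109
y = r_b·(sin φ − φ·cos φ) = 135.339403·(0.49429086 − 0.51701888·0.86929658) = 6.069717

x=152.237109 y=6.069717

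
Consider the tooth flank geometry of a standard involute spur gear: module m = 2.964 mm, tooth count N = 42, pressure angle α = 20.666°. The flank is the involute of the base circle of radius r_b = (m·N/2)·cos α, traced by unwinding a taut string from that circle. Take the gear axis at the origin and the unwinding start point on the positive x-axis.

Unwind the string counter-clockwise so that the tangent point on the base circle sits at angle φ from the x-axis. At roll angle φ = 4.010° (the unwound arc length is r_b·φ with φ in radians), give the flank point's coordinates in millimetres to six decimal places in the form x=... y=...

pitch radius r_p = m·N/2 = 2.964·42/2 = 62.244000
base radius r_b = r_p·cos α = 62.244000·cos 20.666° = 58.238824
roll angle φ = 4.010° = 0.06998770 rad
x = r_b·(cos φ + φ·sin φ) = 58.238824·(0.99755186 + 0.06998770·0.06993058) = 58.381284
y = r_b·(sin φ − φ·cos φ) = 58.238824·(0.06993058 − 0.06998770·0.99755186) = 0.006652

x=58.381284 y=0.006652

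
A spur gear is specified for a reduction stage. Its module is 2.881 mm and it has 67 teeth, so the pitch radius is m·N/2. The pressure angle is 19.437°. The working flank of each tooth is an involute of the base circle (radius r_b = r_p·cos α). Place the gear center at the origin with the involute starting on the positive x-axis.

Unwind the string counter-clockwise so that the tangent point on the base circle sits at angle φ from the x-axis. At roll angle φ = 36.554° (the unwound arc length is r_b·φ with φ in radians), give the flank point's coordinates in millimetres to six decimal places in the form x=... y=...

pitch radius r_p = m·N/2 = 2.881·67/2 = 96.513500
base radius r_b = r_p·cos α = 96.513500·cos 19.437° = 91.012999
roll angle φ = 36.554° = 0.63798765 rad
x = r_b·(cos φ + φ·sin φ) = 91.012999·(0.80329590 + 0.63798765·0.59558014) = 107.692830
y = r_b·(sin φ − φ·cos φ) = 91.012999·(0.59558014 − 0.63798765·0.80329590) = 7.562022

x=107.692830 y=7.562022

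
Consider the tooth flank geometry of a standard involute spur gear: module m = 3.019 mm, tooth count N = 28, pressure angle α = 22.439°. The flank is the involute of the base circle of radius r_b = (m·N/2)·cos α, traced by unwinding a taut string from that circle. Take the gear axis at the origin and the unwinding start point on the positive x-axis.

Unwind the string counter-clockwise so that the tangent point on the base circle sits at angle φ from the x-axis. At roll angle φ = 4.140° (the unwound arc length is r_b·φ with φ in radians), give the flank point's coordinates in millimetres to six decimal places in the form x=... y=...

x=39.167739 y=0.004910

pitch radius r_p = m·N/2 = 3.019·28/2 = 42.266000
base radius r_b = r_p·cos α = 42.266000·cos 22.439° = 39.065890
roll angle φ = 4.140° = 0.07225663 rad
x = r_b·(cos φ + φ·sin φ) = 39.065890·(0.99739063 + 0.07225663·0.07219377) = 39.167739
y = r_b·(sin φ − φ·cos φ) = 39.065890·(0.07219377 − 0.07225663·0.99739063) = 0.004910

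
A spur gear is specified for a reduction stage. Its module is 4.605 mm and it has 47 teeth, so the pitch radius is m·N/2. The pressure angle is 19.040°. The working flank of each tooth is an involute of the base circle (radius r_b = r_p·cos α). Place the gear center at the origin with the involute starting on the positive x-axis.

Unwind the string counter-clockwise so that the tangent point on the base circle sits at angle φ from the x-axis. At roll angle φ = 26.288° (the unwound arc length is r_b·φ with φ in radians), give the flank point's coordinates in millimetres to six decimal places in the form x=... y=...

x=112.504182 y=3.224606

pitch radius r_p = m·N/2 = 4.605·47/2 = 108.217500
base radius r_b = r_p·cos α = 108.217500·cos 19.040° = 102.297035
roll angle φ = 26.288° = 0.45881215 rad
x = r_b·(cos φ + φ·sin φ) = 102.297035·(0.89657921 + 0.45881215·0.44288342) = 112.504182
y = r_b·(sin φ − φ·cos φ) = 102.297035·(0.44288342 − 0.45881215·0.89657921) = 3.224606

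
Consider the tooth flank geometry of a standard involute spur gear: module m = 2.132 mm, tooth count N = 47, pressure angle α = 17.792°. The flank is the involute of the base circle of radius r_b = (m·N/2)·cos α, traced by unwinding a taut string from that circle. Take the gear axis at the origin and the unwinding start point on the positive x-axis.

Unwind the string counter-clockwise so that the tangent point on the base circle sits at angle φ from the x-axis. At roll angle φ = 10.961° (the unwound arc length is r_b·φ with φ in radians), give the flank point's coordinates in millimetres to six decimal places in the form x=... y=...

x=48.570716 y=0.110928

pitch radius r_p = m·N/2 = 2.132·47/2 = 50.102000
base radius r_b = r_p·cos α = 50.102000·cos 17.792° = 47.705725
roll angle φ = 10.961° = 0.19130554 rad
x = r_b·(cos φ + φ·sin φ) = 47.705725·(0.98175684 + 0.19130554·0.19014078) = 48.570716
y = r_b·(sin φ − φ·cos φ) = 47.705725·(0.19014078 − 0.19130554·0.98175684) = 0.110928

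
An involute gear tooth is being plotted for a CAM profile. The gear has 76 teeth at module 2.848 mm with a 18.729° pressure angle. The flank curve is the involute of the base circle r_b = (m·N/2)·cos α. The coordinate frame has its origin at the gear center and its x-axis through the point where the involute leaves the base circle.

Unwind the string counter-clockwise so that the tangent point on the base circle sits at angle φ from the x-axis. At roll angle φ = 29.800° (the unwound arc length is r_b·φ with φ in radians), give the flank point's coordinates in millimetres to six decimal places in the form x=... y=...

pitch radius r_p = m·N/2 = 2.848·76/2 = 108.224000
base radius r_b = r_p·cos α = 108.224000·cos 18.729° = 102.493310
roll angle φ = 29.800° = 0.52010812 rad
x = r_b·(cos φ + φ·sin φ) = 102.493310·(0.86776545 + 0.52010812·0.49697396) = 115.432644
y = r_b·(sin φ − φ·cos φ) = 102.493310·(0.49697396 − 0.52010812·0.86776545) = 4.678010

x=115.432644 y=4.678010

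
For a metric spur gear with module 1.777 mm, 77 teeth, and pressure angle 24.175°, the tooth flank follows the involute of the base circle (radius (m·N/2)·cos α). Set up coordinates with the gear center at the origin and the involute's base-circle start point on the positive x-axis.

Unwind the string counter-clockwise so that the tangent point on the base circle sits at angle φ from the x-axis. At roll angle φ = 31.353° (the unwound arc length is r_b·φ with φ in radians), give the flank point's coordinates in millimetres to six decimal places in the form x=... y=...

pitch radius r_p = m·N/2 = 1.777·77/2 = 68.414500
base radius r_b = r_p·cos α = 68.414500·cos 24.175° = 62.414473
roll angle φ = 31.353° = 0.54721308 rad
x = r_b·(cos φ + φ·sin φ) = 62.414473·(0.85397790 + 0.54721308·0.52030928) = 71.071232
y = r_b·(sin φ − φ·cos φ) = 62.414473·(0.52030928 − 0.54721308·0.85397790) = 3.308055

x=71.071232 y=3.308055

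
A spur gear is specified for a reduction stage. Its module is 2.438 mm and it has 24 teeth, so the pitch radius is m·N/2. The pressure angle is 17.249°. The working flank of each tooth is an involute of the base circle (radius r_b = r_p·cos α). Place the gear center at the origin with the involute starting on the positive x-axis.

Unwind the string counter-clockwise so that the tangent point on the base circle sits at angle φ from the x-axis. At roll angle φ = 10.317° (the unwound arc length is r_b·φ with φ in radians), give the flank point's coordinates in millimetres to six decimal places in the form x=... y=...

pitch radius r_p = m·N/2 = 2.438·24/2 = 29.256000
base radius r_b = r_p·cos α = 29.256000·cos 17.249° = 27.940215
roll angle φ = 10.317° = 0.18006562 rad
x = r_b·(cos φ + φ·sin φ) = 27.940215·(0.98383194 + 0.18006562·0.17909413) = 28.389511
y = r_b·(sin φ − φ·cos φ) = 27.940215·(0.17909413 − 0.18006562·0.98383194) = 0.054199

x=28.389511 y=0.054199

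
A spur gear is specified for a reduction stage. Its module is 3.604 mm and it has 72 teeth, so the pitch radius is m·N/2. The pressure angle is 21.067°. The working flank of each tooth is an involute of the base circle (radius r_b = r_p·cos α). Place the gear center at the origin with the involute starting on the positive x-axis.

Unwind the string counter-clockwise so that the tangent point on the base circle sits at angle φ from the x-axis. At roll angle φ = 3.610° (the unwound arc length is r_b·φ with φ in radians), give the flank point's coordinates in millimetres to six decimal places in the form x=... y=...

pitch radius r_p = m·N/2 = 3.604·72/2 = 129.744000
base radius r_b = r_p·cos α = 129.744000·cos 21.067° = 121.072005
roll angle φ = 3.610° = 0.06300639 rad
x = r_b·(cos φ + φ·sin φ) = 121.072005·(0.99801575 + 0.06300639·0.06296471) = 121.312083
y = r_b·(sin φ − φ·cos φ) = 121.072005·(0.06296471 − 0.06300639·0.99801575) = 0.010090

x=121.312083 y=0.010090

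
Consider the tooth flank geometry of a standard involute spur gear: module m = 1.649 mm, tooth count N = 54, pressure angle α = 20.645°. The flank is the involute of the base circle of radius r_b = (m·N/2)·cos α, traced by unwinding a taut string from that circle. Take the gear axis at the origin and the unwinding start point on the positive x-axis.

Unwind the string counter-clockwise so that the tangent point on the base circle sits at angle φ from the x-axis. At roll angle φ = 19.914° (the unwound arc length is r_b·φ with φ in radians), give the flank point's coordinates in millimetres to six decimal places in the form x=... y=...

pitch radius r_p = m·N/2 = 1.649·54/2 = 44.523000
base radius r_b = r_p·cos α = 44.523000·cos 20.645° = 41.663863
roll angle φ = 19.914° = 0.34756487 rad
x = r_b·(cos φ + φ·sin φ) = 41.663863·(0.94020493 + 0.34756487·0.34060930) = 44.104896
y = r_b·(sin φ − φ·cos φ) = 41.663863·(0.34060930 − 0.34756487·0.94020493) = 0.576090

x=44.104896 y=0.576090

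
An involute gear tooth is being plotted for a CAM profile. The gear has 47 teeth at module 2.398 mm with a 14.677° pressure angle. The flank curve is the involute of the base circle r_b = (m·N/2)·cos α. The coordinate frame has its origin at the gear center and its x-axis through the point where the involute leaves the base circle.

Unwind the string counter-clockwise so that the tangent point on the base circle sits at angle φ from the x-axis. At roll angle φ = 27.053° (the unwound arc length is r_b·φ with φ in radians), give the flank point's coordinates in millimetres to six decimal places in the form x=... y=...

pitch radius r_p = m·N/2 = 2.398·47/2 = 56.353000
base radius r_b = r_p·cos α = 56.353000·cos 14.677° = 54.514176
roll angle φ = 27.053° = 0.47216392 rad
x = r_b·(cos φ + φ·sin φ) = 54.514176·(0.89058619 + 0.47216392·0.45481451) = 60.256328
y = r_b·(sin φ − φ·cos φ) = 54.514176·(0.45481451 − 0.47216392·0.89058619) = 1.870482

x=60.256328 y=1.870482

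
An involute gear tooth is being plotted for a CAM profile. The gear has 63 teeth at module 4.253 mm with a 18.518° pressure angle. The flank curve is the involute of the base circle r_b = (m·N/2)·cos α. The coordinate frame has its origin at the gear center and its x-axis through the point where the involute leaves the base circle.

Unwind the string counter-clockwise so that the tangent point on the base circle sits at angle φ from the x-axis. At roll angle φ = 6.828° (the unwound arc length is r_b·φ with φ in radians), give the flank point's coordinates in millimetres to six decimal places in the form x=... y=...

pitch radius r_p = m·N/2 = 4.253·63/2 = 133.969500
base radius r_b = r_p·cos α = 133.969500·cos 18.518° = 127.033085
roll angle φ = 6.828° = 0.11917108 rad
x = r_b·(cos φ + φ·sin φ) = 127.033085·(0.99290753 + 0.11917108·0.11888921) = 127.931931
y = r_b·(sin φ − φ·cos φ) = 127.033085·(0.11888921 − 0.11917108·0.99290753) = 0.071563

x=127.931931 y=0.071563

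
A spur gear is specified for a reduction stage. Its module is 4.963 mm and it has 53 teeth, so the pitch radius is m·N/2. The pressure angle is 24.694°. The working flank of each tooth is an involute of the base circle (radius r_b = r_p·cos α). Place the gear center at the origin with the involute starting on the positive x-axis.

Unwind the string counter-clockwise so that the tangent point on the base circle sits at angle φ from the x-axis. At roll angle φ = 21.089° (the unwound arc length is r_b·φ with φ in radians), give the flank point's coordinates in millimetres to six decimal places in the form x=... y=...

pitch radius r_p = m·N/2 = 4.963·53/2 = 131.519500
base radius r_b = r_p·cos α = 131.519500·cos 24.694° = 119.492296
roll angle φ = 21.089° = 0.36807249 rad
x = r_b·(cos φ + φ·sin φ) = 119.492296·(0.93302263 + 0.36807249·0.35981769) = 127.314455
y = r_b·(sin φ − φ·cos φ) = 119.492296·(0.35981769 − 0.36807249·0.93302263) = 1.959402

x=127.314455 y=1.959402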